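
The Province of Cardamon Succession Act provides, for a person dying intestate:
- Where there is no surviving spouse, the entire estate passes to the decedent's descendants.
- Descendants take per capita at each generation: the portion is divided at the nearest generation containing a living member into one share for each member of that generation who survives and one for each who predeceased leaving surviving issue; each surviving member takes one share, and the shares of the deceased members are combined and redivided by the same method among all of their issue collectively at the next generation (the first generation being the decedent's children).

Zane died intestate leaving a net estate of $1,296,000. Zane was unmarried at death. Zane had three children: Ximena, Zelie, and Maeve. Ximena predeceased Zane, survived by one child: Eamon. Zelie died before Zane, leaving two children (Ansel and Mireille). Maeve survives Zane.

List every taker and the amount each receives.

The entire $1,296,000 passes to the descendants.
That amount ($1,296,000) is divided at the children's generation into 3 shares of $432,000. Maeve takes $432,000. The 2 shares of the deceased (Ximena and Zelie) are combined into a pool of $864,000.
That pool ($864,000) is divided at the grandchildren's generation equally among Eamon, Ansel, and Mireille: $288,000 each.

Eamon: $288,000; Ansel: $288,000; Mireille: $288,000; Maeve: $432,000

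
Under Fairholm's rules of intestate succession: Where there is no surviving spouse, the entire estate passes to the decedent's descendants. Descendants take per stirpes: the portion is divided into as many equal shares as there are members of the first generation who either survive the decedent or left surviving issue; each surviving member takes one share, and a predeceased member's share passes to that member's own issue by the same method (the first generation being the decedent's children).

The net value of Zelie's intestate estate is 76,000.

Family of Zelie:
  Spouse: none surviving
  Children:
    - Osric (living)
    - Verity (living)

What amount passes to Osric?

The entire 76,000 passes to the descendants.
That amount (76,000) is divided into 2 shares of 38,000: Osric and Verity each take 38,000.

Osric receives 38,000.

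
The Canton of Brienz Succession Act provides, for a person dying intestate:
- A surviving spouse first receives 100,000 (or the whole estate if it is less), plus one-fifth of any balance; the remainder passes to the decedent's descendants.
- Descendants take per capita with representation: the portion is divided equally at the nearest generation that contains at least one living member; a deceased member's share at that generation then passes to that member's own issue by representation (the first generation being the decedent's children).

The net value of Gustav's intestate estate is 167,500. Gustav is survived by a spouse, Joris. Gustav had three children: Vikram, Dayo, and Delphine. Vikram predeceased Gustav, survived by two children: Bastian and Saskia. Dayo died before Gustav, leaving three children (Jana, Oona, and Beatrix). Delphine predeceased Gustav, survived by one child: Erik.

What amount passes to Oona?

Joris first takes 100,000, leaving a balance of 67,500. Joris then takes one-fifth of the balance (13,500), for a total of 113,500. The remaining 54,000 passes to the descendants.
No child survives, so the initial division is made at the grandchildren's generation.
The descendants' portion (54,000) is divided into 6 shares of 9,000: Bastian, Saskia, Jana, Oona, Beatrix, and Erik each take 9,000.

Oona receives 9,000.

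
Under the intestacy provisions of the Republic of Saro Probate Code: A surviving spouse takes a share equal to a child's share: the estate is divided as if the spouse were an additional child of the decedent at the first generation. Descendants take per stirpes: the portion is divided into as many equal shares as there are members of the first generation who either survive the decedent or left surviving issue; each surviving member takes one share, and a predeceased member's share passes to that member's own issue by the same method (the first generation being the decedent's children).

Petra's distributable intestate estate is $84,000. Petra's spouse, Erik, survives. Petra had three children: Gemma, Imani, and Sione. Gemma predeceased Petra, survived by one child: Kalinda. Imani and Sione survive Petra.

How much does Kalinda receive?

The spouse counts as an additional share at the children's level, so there are 4 primary shares of $21,000. Erik takes one such share ($21,000).
The children's combined portion ($63,000) is divided into 3 shares of $21,000: Imani and Sione each take $21,000; Gemma's $21,000 share passes to Gemma's issue.
Gemma's share ($21,000) passes entirely to Kalinda.

Kalinda receives $21,000.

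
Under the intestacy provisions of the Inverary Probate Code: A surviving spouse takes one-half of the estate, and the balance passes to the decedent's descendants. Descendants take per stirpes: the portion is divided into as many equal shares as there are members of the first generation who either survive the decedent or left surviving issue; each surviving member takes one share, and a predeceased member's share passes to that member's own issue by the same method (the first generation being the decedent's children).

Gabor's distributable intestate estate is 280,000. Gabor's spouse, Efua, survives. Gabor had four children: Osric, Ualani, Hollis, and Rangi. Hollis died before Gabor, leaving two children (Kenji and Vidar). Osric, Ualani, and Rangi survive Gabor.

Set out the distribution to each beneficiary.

Efua takes one-half of 280,000 = 140,000. The remaining 140,000 passes to the descendants.
The descendants' portion (140,000) is divided into 4 shares of 35,000: Osric, Ualani, and Rangi each take 35,000; Hollis's 35,000 share passes to Hollis's issue.
Hollis's share (35,000) is divided into 2 shares of 17,500: Kenji and Vidar each take 17,500.

Efua: 140,000; Osric: 35,000; Ualani: 35,000; Kenji: 17,500; Vidar: 17,500; Rangi: 35,000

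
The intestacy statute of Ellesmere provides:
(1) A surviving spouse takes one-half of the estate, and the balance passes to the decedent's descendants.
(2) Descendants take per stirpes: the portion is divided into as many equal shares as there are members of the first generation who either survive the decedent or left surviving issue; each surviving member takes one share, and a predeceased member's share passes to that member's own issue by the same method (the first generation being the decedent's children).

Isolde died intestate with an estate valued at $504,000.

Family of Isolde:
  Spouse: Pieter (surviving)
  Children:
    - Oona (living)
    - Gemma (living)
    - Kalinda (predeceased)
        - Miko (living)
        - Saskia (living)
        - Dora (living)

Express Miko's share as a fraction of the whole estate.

Pieter takes one-half of $504,000 = $252,000. The remaining $252,000 passes to the descendants.
The descendants' portion ($252,000) is divided into 3 shares of $84,000: Oona and Gemma each take $84,000; Kalinda's $84,000 share passes to Kalinda's issue.
Kalinda's share ($84,000) is divided into 3 shares of $28,000: Miko, Saskia, and Dora each take $28,000.

Miko receives 1/18 of the estate.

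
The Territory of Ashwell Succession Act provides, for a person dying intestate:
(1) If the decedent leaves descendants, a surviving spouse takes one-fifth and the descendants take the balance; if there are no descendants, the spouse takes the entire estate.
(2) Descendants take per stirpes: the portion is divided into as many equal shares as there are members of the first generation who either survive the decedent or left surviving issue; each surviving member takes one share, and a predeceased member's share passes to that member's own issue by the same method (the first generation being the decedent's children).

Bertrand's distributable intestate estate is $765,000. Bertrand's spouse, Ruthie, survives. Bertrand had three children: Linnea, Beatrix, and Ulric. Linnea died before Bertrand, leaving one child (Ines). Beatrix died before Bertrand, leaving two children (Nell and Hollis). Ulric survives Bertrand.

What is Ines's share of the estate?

Ines receives $204,000.

Ruthie takes one-fifth of $765,000 = $153,000. The remaining $612,000 passes to the descendants.
The descendants' portion ($612,000) is divided into 3 shares of $204,000: Ulric takes $204,000; Linnea's $204,000 share passes to Linnea's issue; Beatrix's $204,000 share passes to Beatrix's issue.
Linnea's share ($204,000) passes entirely to Ines.
Beatrix's share ($204,000) is divided into 2 shares of $102,000: Nell and Hollis each take $102,000.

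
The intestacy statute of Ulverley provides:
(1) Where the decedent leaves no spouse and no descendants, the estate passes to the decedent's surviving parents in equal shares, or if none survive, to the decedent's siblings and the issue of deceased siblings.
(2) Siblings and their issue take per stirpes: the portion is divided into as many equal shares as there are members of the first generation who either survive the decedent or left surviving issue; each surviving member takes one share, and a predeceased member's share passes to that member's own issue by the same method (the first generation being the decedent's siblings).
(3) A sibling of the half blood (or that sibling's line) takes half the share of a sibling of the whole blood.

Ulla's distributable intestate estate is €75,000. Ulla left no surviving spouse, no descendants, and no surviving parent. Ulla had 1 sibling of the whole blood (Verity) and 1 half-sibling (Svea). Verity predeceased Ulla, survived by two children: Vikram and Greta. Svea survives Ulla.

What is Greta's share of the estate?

Greta receives €25,000.

The entire €75,000 passes to the siblings and their issue.
Counting each half-blood sibling's line as half a unit, there are 3/2 units in €75,000, so one unit is €50,000. Whole-blood lines (Verity) take €50,000 each; half-blood lines (Svea) take €25,000 each.
Verity's share (€50,000) is divided into 2 shares of €25,000: Vikram and Greta each take €25,000.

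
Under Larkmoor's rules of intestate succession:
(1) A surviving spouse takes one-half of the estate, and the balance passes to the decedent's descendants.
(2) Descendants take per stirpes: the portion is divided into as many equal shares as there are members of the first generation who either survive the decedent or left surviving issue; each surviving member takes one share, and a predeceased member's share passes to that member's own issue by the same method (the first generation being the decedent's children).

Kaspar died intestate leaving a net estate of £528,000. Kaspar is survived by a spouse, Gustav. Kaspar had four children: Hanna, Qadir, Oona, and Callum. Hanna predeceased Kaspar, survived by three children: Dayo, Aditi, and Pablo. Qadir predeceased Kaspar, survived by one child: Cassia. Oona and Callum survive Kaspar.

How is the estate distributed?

Gustav: £264,000; Dayo: £22,000; Aditi: £22,000; Pablo: £22,000; Cassia: £66,000; Oona: £66,000; Callum: £66,000

Gustav takes one-half of £528,000 = £264,000. The remaining £264,000 passes to the descendants.
The descendants' portion (£264,000) is divided into 4 shares of £66,000: Oona and Callum each take £66,000; Hanna's £66,000 share passes to Hanna's issue; Qadir's £66,000 share passes to Qadir's issue.
Hanna's share (£66,000) is divided into 3 shares of £22,000: Dayo, Aditi, and Pablo each take £22,000.
Qadir's share (£66,000) passes entirely to Cassia.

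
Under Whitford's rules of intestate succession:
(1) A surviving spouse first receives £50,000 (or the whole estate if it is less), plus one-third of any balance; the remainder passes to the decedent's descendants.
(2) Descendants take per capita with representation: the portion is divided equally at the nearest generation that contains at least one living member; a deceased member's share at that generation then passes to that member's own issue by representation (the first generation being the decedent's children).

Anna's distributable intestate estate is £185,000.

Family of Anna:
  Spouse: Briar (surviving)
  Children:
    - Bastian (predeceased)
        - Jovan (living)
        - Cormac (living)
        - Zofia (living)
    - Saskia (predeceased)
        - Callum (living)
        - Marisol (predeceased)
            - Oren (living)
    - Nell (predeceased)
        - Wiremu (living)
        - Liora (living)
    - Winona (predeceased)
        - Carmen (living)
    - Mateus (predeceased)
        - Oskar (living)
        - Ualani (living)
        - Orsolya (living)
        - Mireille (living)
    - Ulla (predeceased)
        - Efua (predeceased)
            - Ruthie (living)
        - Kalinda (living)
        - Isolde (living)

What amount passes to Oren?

Briar first takes £50,000, leaving a balance of £135,000. Briar then takes one-third of the balance (£45,000), for a total of £95,000. The remaining £90,000 passes to the descendants.
No child survives, so the initial division is made at the grandchildren's generation.
The descendants' portion (£90,000) is divided into 15 shares of £6,000: Jovan, Cormac, Zofia, Callum, Wiremu, Liora, Carmen, Oskar, Ualani, Orsolya, Mireille, Kalinda, and Isolde each take £6,000; Marisol's £6,000 share passes to Marisol's issue; Efua's £6,000 share passes to Efua's issue.
Marisol's share (£6,000) passes entirely to Oren.
Efua's share (£6,000) passes entirely to Ruthie.

Oren receives £6,000.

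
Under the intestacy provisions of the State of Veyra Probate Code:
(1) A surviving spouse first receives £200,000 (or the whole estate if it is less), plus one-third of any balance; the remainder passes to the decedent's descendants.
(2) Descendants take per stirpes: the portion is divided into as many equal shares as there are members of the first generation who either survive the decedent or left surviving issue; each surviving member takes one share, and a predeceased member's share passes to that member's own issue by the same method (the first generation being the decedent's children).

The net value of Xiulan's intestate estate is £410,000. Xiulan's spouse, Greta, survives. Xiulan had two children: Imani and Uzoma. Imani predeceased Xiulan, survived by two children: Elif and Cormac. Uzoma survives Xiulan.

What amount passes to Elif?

Greta first takes £200,000, leaving a balance of £210,000. Greta then takes one-third of the balance (£70,000), for a total of £270,000. The remaining £140,000 passes to the descendants.
The descendants' portion (£140,000) is divided into 2 shares of £70,000: Uzoma takes £70,000; Imani's £70,000 share passes to Imani's issue.
Imani's share (£70,000) is divided into 2 shares of £35,000: Elif and Cormac each take £35,000.

Elif receives £35,000.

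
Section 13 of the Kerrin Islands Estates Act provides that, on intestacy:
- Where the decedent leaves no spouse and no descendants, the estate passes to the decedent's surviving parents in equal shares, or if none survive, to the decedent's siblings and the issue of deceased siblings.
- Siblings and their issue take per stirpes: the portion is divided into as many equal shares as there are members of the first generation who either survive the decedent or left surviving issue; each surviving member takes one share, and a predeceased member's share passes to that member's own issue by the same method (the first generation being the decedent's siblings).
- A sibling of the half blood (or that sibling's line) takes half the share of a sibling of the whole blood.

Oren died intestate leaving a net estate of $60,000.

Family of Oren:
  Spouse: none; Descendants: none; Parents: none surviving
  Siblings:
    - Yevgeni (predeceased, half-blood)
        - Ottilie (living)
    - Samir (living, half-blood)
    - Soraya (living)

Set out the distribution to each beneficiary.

The entire $60,000 passes to the siblings and their issue.
Counting each half-blood sibling's line as half a unit, there are 2 units in $60,000, so one unit is $30,000. Whole-blood lines (Soraya) take $30,000 each; half-blood lines (Yevgeni and Samir) take $15,000 each.
Yevgeni's share ($15,000) passes entirely to Ottilie.

Ottilie: $15,000; Samir: $15,000; Soraya: $30,000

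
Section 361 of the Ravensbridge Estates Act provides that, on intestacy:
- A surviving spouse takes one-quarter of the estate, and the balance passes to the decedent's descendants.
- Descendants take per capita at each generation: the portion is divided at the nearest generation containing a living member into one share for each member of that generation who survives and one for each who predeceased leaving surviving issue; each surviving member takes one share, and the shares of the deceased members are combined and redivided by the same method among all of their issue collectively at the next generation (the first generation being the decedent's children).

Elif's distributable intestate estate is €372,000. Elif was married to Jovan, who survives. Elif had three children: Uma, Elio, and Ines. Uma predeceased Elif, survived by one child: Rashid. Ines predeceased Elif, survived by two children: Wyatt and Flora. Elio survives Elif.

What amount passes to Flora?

Flora receives €62,000.

Jovan takes one-quarter of €372,000 = €93,000. The remaining €279,000 passes to the descendants.
The descendants' portion (€279,000) is divided at the children's generation into 3 shares of €93,000. Elio takes €93,000. The 2 shares of the deceased (Uma and Ines) are combined into a pool of €186,000.
That pool (€186,000) is divided at the grandchildren's generation equally among Rashid, Wyatt, and Flora: €62,000 each.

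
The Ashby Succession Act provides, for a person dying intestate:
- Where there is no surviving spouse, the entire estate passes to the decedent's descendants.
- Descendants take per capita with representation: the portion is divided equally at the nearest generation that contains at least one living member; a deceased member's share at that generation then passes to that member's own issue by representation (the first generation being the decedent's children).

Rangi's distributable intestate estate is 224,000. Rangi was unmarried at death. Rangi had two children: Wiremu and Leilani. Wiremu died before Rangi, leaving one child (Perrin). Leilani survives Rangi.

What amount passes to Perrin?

The entire 224,000 passes to the descendants.
That amount (224,000) is divided into 2 shares of 112,000: Leilani takes 112,000; Wiremu's 112,000 share passes to Wiremu's issue.
Wiremu's share (112,000) passes entirely to Perrin.

Perrin receives 112,000.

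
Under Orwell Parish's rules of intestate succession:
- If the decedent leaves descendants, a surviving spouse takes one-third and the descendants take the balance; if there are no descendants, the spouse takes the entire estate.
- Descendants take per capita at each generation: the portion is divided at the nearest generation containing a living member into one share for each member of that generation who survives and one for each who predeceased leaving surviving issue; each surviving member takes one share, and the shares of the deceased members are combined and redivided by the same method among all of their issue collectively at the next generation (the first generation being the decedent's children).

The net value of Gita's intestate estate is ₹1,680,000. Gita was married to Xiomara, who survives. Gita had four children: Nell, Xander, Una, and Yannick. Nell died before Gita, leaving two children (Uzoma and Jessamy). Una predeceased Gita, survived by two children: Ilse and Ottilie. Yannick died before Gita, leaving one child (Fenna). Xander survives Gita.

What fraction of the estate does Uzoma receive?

Uzoma receives 1/10 of the estate.

Xiomara takes one-third of ₹1,680,000 = ₹560,000. The remaining ₹1,120,000 passes to the descendants.
The descendants' portion (₹1,120,000) is divided at the children's generation into 4 shares of ₹280,000. Xander takes ₹280,000. The 3 shares of the deceased (Nell, Una, and Yannick) are combined into a pool of ₹840,000.
That pool (₹840,000) is divided at the grandchildren's generation equally among Uzoma, Jessamy, Ilse, Ottilie, and Fenna: ₹168,000 each.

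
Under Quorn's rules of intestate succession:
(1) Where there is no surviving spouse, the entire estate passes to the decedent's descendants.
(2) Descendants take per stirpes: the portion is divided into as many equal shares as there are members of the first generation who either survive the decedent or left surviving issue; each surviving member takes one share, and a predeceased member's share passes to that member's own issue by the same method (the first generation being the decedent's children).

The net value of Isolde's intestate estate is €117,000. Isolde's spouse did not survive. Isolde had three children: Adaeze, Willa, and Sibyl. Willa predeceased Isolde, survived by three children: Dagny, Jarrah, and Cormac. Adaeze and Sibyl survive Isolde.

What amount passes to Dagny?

Dagny receives €13,000.

The entire €117,000 passes to the descendants.
That amount (€117,000) is divided into 3 shares of €39,000: Adaeze and Sibyl each take €39,000; Willa's €39,000 share passes to Willa's issue.
Willa's share (€39,000) is divided into 3 shares of €13,000: Dagny, Jarrah, and Cormac each take €13,000.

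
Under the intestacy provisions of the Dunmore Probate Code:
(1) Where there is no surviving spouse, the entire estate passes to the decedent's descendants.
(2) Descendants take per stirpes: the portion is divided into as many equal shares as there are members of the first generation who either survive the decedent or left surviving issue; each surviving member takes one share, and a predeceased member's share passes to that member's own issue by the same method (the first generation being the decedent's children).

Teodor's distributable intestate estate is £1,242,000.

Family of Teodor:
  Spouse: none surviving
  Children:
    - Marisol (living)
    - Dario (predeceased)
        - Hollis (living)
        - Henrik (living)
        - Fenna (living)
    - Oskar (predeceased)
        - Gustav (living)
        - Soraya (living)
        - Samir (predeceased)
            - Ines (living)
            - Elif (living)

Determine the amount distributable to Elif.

The entire £1,242,000 passes to the descendants.
That amount (£1,242,000) is divided into 3 shares of £414,000: Marisol takes £414,000; Dario's £414,000 share passes to Dario's issue; Oskar's £414,000 share passes to Oskar's issue.
Dario's share (£414,000) is divided into 3 shares of £138,000: Hollis, Henrik, and Fenna each take £138,000.
Oskar's share (£414,000) is divided into 3 shares of £138,000: Gustav and Soraya each take £138,000; Samir's £138,000 share passes to Samir's issue.
Samir's share (£138,000) is divided into 2 shares of £69,000: Ines and Elif each take £69,000.

Elif receives £69,000.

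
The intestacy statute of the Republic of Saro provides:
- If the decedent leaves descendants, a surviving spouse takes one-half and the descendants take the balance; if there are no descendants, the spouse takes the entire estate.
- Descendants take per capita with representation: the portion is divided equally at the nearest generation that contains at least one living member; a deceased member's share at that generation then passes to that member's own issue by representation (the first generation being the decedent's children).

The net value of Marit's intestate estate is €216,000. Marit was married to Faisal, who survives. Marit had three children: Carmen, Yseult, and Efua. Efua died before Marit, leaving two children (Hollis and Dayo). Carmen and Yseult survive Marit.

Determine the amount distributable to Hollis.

Hollis receives €18,000.

Faisal takes one-half of €216,000 = €108,000. The remaining €108,000 passes to the descendants.
The descendants' portion (€108,000) is divided into 3 shares of €36,000: Carmen and Yseult each take €36,000; Efua's €36,000 share passes to Efua's issue.
Efua's share (€36,000) is divided into 2 shares of €18,000: Hollis and Dayo each take €18,000.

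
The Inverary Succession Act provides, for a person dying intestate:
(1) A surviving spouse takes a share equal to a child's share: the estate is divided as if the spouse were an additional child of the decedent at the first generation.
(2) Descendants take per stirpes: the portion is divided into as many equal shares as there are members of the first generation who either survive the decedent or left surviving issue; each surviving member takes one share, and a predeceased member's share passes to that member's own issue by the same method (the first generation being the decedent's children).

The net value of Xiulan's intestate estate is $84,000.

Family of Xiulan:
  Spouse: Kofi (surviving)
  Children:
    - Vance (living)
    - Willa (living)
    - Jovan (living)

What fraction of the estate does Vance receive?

The spouse counts as an additional share at the children's level, so there are 4 primary shares of $21,000. Kofi takes one such share ($21,000).
The children's combined portion ($63,000) is divided into 3 shares of $21,000: Vance, Willa, and Jovan each take $21,000.

Vance receives 1/4 of the estate.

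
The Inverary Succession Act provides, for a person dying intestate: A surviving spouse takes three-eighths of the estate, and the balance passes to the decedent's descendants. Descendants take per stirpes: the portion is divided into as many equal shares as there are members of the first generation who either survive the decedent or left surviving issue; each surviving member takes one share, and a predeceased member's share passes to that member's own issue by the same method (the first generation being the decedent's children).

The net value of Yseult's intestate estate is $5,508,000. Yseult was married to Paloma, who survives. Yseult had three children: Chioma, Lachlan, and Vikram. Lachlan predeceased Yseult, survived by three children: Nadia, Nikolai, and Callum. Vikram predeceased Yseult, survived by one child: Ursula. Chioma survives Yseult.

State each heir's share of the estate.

Paloma takes three-eighths of $5,508,000 = $2,065,500. The remaining $3,442,500 passes to the descendants.
The descendants' portion ($3,442,500) is divided into 3 shares of $1,147,500: Chioma takes $1,147,500; Lachlan's $1,147,500 share passes to Lachlan's issue; Vikram's $1,147,500 share passes to Vikram's issue.
Lachlan's share ($1,147,500) is divided into 3 shares of $382,500: Nadia, Nikolai, and Callum each take $382,500.
Vikram's share ($1,147,500) passes entirely to Ursula.

Paloma: $2,065,500; Chioma: $1,147,500; Nadia: $382,500; Nikolai: $382,500; Callum: $382,500; Ursula: $1,147,500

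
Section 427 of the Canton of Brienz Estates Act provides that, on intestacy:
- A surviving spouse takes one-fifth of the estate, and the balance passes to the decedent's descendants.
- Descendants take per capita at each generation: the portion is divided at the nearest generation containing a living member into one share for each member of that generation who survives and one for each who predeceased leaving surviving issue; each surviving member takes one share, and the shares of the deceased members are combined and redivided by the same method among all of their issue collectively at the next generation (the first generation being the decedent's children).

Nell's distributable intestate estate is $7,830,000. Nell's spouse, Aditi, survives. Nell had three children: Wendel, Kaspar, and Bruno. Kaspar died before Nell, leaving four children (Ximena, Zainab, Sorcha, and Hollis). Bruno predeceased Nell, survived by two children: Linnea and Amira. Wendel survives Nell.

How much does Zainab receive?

Aditi takes one-fifth of $7,830,000 = $1,566,000. The remaining $6,264,000 passes to the descendants.
The descendants' portion ($6,264,000) is divided at the children's generation into 3 shares of $2,088,000. Wendel takes $2,088,000. The 2 shares of the deceased (Kaspar and Bruno) are combined into a pool of $4,176,000.
That pool ($4,176,000) is divided at the grandchildren's generation equally among Ximena, Zainab, Sorcha, Hollis, Linnea, and Amira: $696,000 each.

Zainab receives $696,000.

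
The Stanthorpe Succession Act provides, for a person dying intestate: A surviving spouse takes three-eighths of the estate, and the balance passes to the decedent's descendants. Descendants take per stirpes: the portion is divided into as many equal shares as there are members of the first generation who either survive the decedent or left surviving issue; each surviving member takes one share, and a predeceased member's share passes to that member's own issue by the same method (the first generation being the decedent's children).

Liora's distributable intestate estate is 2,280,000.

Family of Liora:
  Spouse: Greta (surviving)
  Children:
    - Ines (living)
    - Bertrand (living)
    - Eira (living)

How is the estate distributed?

Greta: 855,000; Ines: 475,000; Bertrand: 475,000; Eira: 475,000

Greta takes three-eighths of 2,280,000 = 855,000. The remaining 1,425,000 passes to the descendants.
The descendants' portion (1,425,000) is divided into 3 shares of 475,000: Ines, Bertrand, and Eira each take 475,000.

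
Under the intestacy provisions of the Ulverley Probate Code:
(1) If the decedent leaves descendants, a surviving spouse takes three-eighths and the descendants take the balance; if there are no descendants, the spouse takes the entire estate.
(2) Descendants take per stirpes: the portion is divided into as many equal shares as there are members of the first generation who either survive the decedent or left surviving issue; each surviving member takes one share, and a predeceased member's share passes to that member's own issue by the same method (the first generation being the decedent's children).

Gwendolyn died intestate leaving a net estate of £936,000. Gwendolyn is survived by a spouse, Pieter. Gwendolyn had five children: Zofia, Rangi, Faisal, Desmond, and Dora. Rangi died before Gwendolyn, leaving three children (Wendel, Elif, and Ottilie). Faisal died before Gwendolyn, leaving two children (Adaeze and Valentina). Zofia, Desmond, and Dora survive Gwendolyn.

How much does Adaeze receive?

Pieter takes three-eighths of £936,000 = £351,000. The remaining £585,000 passes to the descendants.
The descendants' portion (£585,000) is divided into 5 shares of £117,000: Zofia, Desmond, and Dora each take £117,000; Rangi's £117,000 share passes to Rangi's issue; Faisal's £117,000 share passes to Faisal's issue.
Rangi's share (£117,000) is divided into 3 shares of £39,000: Wendel, Elif, and Ottilie each take £39,000.
Faisal's share (£117,000) is divided into 2 shares of £58,500: Adaeze and Valentina each take £58,500.

Adaeze receives £58,500.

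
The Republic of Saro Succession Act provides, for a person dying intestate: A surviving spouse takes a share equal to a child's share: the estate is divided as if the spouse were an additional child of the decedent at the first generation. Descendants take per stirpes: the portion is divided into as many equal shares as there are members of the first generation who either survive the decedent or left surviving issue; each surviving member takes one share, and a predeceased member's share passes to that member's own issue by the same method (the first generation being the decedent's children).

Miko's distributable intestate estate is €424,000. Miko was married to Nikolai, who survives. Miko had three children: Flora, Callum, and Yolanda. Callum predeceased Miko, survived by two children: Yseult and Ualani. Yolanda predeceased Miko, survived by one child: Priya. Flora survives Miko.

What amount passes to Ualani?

The spouse counts as an additional share at the children's level, so there are 4 primary shares of €106,000. Nikolai takes one such share (€106,000).
The children's combined portion (€318,000) is divided into 3 shares of €106,000: Flora takes €106,000; Callum's €106,000 share passes to Callum's issue; Yolanda's €106,000 share passes to Yolanda's issue.
Callum's share (€106,000) is divided into 2 shares of €53,000: Yseult and Ualani each take €53,000.
Yolanda's share (€106,000) passes entirely to Priya.

Ualani receives €53,000.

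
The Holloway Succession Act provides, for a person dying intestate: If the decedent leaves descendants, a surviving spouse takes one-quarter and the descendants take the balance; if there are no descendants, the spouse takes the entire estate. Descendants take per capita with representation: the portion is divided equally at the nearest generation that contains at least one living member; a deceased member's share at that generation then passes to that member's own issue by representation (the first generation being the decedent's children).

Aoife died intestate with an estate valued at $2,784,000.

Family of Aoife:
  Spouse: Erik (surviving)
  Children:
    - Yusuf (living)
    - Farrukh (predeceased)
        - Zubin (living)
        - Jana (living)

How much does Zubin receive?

Zubin receives $522,000.

Erik takes one-quarter of $2,784,000 = $696,000. The remaining $2,088,000 passes to the descendants.
The descendants' portion ($2,088,000) is divided into 2 shares of $1,044,000: Yusuf takes $1,044,000; Farrukh's $1,044,000 share passes to Farrukh's issue.
Farrukh's share ($1,044,000) is divided into 2 shares of $522,000: Zubin and Jana each take $522,000.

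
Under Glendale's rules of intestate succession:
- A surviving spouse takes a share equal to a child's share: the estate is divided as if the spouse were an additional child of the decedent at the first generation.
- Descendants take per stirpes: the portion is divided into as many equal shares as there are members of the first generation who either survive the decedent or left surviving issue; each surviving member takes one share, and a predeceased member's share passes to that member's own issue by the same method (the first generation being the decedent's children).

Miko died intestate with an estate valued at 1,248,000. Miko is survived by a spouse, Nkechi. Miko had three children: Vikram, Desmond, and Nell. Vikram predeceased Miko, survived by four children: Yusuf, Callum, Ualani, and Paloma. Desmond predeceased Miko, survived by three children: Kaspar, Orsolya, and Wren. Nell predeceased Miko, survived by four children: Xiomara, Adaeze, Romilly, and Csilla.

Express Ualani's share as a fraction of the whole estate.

Ualani receives 1/16 of the estate.

The spouse counts as an additional share at the children's level, so there are 4 primary shares of 312,000. Nkechi takes one such share (312,000).
The children's combined portion (936,000) is divided into 3 shares of 312,000: Vikram's 312,000 share passes to Vikram's issue; Desmond's 312,000 share passes to Desmond's issue; Nell's 312,000 share passes to Nell's issue.
Vikram's share (312,000) is divided into 4 shares of 78,000: Yusuf, Callum, Ualani, and Paloma each take 78,000.
Desmond's share (312,000) is divided into 3 shares of 104,000: Kaspar, Orsolya, and Wren each take 104,000.
Nell's share (312,000) is divided into 4 shares of 78,000: Xiomara, Adaeze, Romilly, and Csilla each take 78,000.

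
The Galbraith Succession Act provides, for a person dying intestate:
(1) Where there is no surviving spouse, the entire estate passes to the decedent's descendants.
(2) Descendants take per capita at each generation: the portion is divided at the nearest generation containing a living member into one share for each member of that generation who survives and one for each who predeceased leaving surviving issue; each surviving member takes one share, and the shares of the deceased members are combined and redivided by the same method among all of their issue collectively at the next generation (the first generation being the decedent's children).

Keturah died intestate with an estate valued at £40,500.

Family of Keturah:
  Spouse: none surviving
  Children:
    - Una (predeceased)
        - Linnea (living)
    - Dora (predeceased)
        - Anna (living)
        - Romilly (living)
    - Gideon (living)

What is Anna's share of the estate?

The entire £40,500 passes to the descendants.
That amount (£40,500) is divided at the children's generation into 3 shares of £13,500. Gideon takes £13,500. The 2 shares of the deceased (Una and Dora) are combined into a pool of £27,000.
That pool (£27,000) is divided at the grandchildren's generation equally among Linnea, Anna, and Romilly: £9,000 each.

Anna receives £9,000.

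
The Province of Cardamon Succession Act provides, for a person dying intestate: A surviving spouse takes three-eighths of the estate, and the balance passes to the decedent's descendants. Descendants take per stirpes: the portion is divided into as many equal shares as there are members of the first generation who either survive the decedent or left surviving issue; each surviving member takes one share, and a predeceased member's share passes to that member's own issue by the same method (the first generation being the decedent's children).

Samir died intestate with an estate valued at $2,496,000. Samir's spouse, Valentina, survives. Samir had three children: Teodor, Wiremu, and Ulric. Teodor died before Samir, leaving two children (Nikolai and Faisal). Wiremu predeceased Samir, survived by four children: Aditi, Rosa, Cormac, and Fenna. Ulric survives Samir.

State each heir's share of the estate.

Valentina takes three-eighths of $2,496,000 = $936,000. The remaining $1,560,000 passes to the descendants.
The descendants' portion ($1,560,000) is divided into 3 shares of $520,000: Ulric takes $520,000; Teodor's $520,000 share passes to Teodor's issue; Wiremu's $520,000 share passes to Wiremu's issue.
Teodor's share ($520,000) is divided into 2 shares of $260,000: Nikolai and Faisal each take $260,000.
Wiremu's share ($520,000) is divided into 4 shares of $130,000: Aditi, Rosa, Cormac, and Fenna each take $130,000.

Valentina: $936,000; Nikolai: $260,000; Faisal: $260,000; Aditi: $130,000; Rosa: $130,000; Cormac: $130,000; Fenna: $130,000; Ulric: $520,000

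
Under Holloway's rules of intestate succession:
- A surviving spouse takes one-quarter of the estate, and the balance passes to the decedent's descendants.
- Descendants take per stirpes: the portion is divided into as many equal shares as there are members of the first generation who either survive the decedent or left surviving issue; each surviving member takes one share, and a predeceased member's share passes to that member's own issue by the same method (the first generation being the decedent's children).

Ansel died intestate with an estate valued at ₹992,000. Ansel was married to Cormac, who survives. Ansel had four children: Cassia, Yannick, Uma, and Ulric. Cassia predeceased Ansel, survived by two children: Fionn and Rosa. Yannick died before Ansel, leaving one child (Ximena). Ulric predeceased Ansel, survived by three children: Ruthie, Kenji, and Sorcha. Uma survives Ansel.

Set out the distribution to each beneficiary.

Cormac: ₹248,000; Fionn: ₹93,000; Rosa: ₹93,000; Ximena: ₹186,000; Uma: ₹186,000; Ruthie: ₹62,000; Kenji: ₹62,000; Sorcha: ₹62,000

Cormac takes one-quarter of ₹992,000 = ₹248,000. The remaining ₹744,000 passes to the descendants.
The descendants' portion (₹744,000) is divided into 4 shares of ₹186,000: Uma takes ₹186,000; Cassia's ₹186,000 share passes to Cassia's issue; Yannick's ₹186,000 share passes to Yannick's issue; Ulric's ₹186,000 share passes to Ulric's issue.
Cassia's share (₹186,000) is divided into 2 shares of ₹93,000: Fionn and Rosa each take ₹93,000.
Yannick's share (₹186,000) passes entirely to Ximena.
Ulric's share (₹186,000) is divided into 3 shares of ₹62,000: Ruthie, Kenji, and Sorcha each take ₹62,000.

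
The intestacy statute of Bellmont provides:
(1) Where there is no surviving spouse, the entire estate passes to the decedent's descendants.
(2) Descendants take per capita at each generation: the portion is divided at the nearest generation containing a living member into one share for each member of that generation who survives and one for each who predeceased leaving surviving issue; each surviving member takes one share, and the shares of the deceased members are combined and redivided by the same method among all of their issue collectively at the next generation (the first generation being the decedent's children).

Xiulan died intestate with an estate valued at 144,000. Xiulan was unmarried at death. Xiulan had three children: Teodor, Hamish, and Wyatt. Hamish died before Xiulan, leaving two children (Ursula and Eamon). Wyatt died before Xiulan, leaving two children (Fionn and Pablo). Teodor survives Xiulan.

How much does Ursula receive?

Ursula receives 24,000.

The entire 144,000 passes to the descendants.
That amount (144,000) is divided at the children's generation into 3 shares of 48,000. Teodor takes 48,000. The 2 shares of the deceased (Hamish and Wyatt) are combined into a pool of 96,000.
That pool (96,000) is divided at the grandchildren's generation equally among Ursula, Eamon, Fionn, and Pablo: 24,000 each.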